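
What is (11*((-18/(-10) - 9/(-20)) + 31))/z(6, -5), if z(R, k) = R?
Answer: 1463/24 ≈ 60.958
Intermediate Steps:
(11*((-18/(-10) - 9/(-20)) + 31))/z(6, -5) = (11*((-18/(-10) - 9/(-20)) + 31))/6 = (11*((-18*(-1/10) - 9*(-1/20)) + 31))/6 = (11*((9/5 + 9/20) + 31))/6 = (11*(9/4 + 31))/6 = (11*(133/4))/6 = (1/6)*(1463/4) = 1463/24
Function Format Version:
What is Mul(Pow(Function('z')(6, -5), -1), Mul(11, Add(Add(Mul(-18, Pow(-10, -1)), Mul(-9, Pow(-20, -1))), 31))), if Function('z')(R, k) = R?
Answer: Rational(1463, 24) ≈ 60.958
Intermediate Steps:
Mul(Pow(Function('z')(6, -5), -1), Mul(11, Add(Add(Mul(-18, Pow(-10, -1)), Mul(-9, Pow(-20, -1))), 31))) = Mul(Pow(6, -1), Mul(11, Add(Add(Mul(-18, Pow(-10, -1)), Mul(-9, Pow(-20, -1))), 31))) = Mul(Rational(1, 6), Mul(11, Add(Add(Mul(-18, Rational(-1, 10)), Mul(-9, Rational(-1, 20))), 31))) = Mul(Rational(1, 6), Mul(11, Add(Add(Rational(9, 5), Rational(9, 20)), 31))) = Mul(Rational(1, 6), Mul(11, Add(Rational(9, 4), 31))) = Mul(Rational(1, 6), Mul(11, Rational(133, 4))) = Mul(Rational(1, 6), Rational(1463, 4)) = Rational(1463, 24)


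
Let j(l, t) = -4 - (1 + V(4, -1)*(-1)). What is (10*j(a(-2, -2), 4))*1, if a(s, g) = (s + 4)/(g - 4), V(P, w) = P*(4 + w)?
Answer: 70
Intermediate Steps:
a(s, g) = (4 + s)/(-4 + g)
j(l, t) = 7 (j(l, t) = -4 - (1 + (4*(4 - 1))*(-1)) = -4 - (1 + (4*3)*(-1)) = -4 - (1 + 12*(-1)) = -4 - (1 - 12) = -4 - 1*(-11) = -4 + 11 = 7)
(10*j(a(-2, -2), 4))*1 = (10*7)*1 = 70*1 = 70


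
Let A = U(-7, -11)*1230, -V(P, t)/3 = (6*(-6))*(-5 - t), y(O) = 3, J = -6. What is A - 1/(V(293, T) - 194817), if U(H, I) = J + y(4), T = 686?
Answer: -994252049/269445 ≈ -3690.0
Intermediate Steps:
V(P, t) = -540 - 108*t (V(P, t) = -3*6*(-6)*(-5 - t) = -(-108)*(-5 - t) = -3*(180 + 36*t) = -540 - 108*t)
U(H, I) = -3 (U(H, I) = -6 + 3 = -3)
A = -3690 (A = -3*1230 = -3690)
A - 1/(V(293, T) - 194817) = -3690 - 1/((-540 - 108*686) - 194817) = -3690 - 1/((-540 - 74088) - 194817) = -3690 - 1/(-74628 - 194817) = -3690 - 1/(-269445) = -3690 - 1*(-1/269445) = -3690 + 1/269445 = -994252049/269445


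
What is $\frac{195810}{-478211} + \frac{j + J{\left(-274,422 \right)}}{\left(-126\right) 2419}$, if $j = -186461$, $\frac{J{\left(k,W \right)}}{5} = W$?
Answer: $\frac{28476962921}{145755843534} \approx 0.19537$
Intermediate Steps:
$J{\left(k,W \right)} = 5 W$
$\frac{195810}{-478211} + \frac{j + J{\left(-274,422 \right)}}{\left(-126\right) 2419} = \frac{195810}{-478211} + \frac{-186461 + 5 \cdot 422}{\left(-126\right) 2419} = 195810 \left(- \frac{1}{478211}\right) + \frac{-186461 + 2110}{-304794} = - \frac{195810}{478211} - - \frac{184351}{304794} = - \frac{195810}{478211} + \frac{184351}{304794} = \frac{28476962921}{145755843534}$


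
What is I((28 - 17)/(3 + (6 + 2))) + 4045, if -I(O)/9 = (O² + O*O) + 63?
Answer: 3460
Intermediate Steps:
I(O) = -567 - 18*O² (I(O) = -9*((O² + O*O) + 63) = -9*((O² + O²) + 63) = -9*(2*O² + 63) = -9*(63 + 2*O²) = -567 - 18*O²)
I((28 - 17)/(3 + (6 + 2))) + 4045 = (-567 - 18*(28 - 17)²/(3 + (6 + 2))²) + 4045 = (-567 - 18*121/(3 + 8)²) + 4045 = (-567 - 18*1²) + 4045 = (-567 - 18*1) + 4045 = (-567 - 18) + 4045 = -585 + 4045 = 3460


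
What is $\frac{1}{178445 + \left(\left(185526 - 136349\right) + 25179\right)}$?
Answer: $\frac{1}{252801} \approx 3.9557 \cdot 10^{-6}$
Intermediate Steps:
$\frac{1}{178445 + \left(\left(185526 - 136349\right) + 25179\right)} = \frac{1}{178445 + \left(49177 + 25179\right)} = \frac{1}{178445 + 74356} = \frac{1}{252801}$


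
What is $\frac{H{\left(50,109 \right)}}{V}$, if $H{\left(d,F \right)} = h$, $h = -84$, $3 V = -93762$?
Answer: $\frac{14}{5209} \approx 0.0026877$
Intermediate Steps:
$V = -31254$ ($V = \frac{1}{3} \left(-93762\right) = -31254$)
$H{\left(d,F \right)} = -84$
$\frac{H{\left(50,109 \right)}}{V} = - \frac{84}{-31254} = \left(-84\right) \left(- \frac{1}{31254}\right) = \frac{14}{5209}$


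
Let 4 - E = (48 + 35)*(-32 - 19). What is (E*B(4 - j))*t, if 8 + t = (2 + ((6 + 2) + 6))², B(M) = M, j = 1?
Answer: 3152328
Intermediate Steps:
E = 4237 (E = 4 - (48 + 35)*(-32 - 19) = 4 - 83*(-51) = 4 - 1*(-4233) = 4 + 4233 = 4237)
t = 248 (t = -8 + (2 + ((6 + 2) + 6))² = -8 + (2 + (8 + 6))² = -8 + (2 + 14)² = -8 + 16² = -8 + 256 = 248)
(E*B(4 - j))*t = (4237*(4 - 1*1))*248 = (4237*(4 - 1))*248 = (4237*3)*248 = 12711*248 = 3152328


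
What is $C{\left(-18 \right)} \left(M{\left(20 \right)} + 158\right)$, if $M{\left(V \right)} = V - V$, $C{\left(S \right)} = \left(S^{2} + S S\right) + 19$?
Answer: $105386$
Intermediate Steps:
$C{\left(S \right)} = 19 + 2 S^{2}$ ($C{\left(S \right)} = \left(S^{2} + S^{2}\right) + 19 = 2 S^{2} + 19 = 19 + 2 S^{2}$)
$M{\left(V \right)} = 0$
$C{\left(-18 \right)} \left(M{\left(20 \right)} + 158\right) = \left(19 + 2 \left(-18\right)^{2}\right) \left(0 + 158\right) = \left(19 + 2 \cdot 324\right) 158 = \left(19 + 648\right) 158 = 667 \cdot 158 = 105386$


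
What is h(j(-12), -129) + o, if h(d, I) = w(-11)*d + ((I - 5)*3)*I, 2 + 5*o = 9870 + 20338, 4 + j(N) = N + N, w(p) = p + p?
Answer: 292576/5 ≈ 58515.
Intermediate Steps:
w(p) = 2*p
j(N) = -4 + 2*N (j(N) = -4 + (N + N) = -4 + 2*N)
o = 30206/5 (o = -2/5 + (9870 + 20338)/5 = -2/5 + (1/5)*30208 = -2/5 + 30208/5 = 30206/5 ≈ 6041.2)
h(d, I) = -22*d + I*(-15 + 3*I) (h(d, I) = (2*(-11))*d + ((I - 5)*3)*I = -22*d + ((-5 + I)*3)*I = -22*d + (-15 + 3*I)*I = -22*d + I*(-15 + 3*I))
h(j(-12), -129) + o = (-22*(-4 + 2*(-12)) - 15*(-129) + 3*(-129)**2) + 30206/5 = (-22*(-4 - 24) + 1935 + 3*16641) + 30206/5 = (-22*(-28) + 1935 + 49923) + 30206/5 = (616 + 1935 + 49923) + 30206/5 = 52474 + 30206/5 = 292576/5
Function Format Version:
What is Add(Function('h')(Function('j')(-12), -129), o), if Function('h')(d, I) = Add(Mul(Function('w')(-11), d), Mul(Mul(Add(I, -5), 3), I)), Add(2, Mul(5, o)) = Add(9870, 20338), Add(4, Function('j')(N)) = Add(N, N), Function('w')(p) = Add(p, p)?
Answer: Rational(292576, 5) ≈ 58515.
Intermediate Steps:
Function('w')(p) = Mul(2, p)
Function('j')(N) = Add(-4, Mul(2, N)) (Function('j')(N) = Add(-4, Add(N, N)) = Add(-4, Mul(2, N)))
o = Rational(30206, 5) (o = Add(Rational(-2, 5), Mul(Rational(1, 5), Add(9870, 20338))) = Add(Rational(-2, 5), Mul(Rational(1, 5), 30208)) = Add(Rational(-2, 5), Rational(30208, 5)) = Rational(30206, 5) ≈ 6041.2)
Function('h')(d, I) = Add(Mul(-22, d), Mul(I, Add(-15, Mul(3, I)))) (Function('h')(d, I) = Add(Mul(Mul(2, -11), d), Mul(Mul(Add(I, -5), 3), I)) = Add(Mul(-22, d), Mul(Mul(Add(-5, I), 3), I)) = Add(Mul(-22, d), Mul(Add(-15, Mul(3, I)), I)) = Add(Mul(-22, d), Mul(I, Add(-15, Mul(3, I)))))
Add(Function('h')(Function('j')(-12), -129), o) = Add(Add(Mul(-22, Add(-4, Mul(2, -12))), Mul(-15, -129), Mul(3, Pow(-129, 2))), Rational(30206, 5)) = Add(Add(Mul(-22, Add(-4, -24)), 1935, Mul(3, 16641)), Rational(30206, 5)) = Add(Add(Mul(-22, -28), 1935, 49923), Rational(30206, 5)) = Add(Add(616, 1935, 49923), Rational(30206, 5)) = Add(52474, Rational(30206, 5)) = Rational(292576, 5)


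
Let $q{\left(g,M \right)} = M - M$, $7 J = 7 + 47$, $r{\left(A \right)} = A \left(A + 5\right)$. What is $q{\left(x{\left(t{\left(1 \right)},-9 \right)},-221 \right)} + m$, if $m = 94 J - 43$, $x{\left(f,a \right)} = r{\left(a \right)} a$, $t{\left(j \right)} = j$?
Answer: $\frac{4775}{7} \approx 682.14$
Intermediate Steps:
$r{\left(A \right)} = A \left(5 + A\right)$
$x{\left(f,a \right)} = a^{2} \left(5 + a\right)$ ($x{\left(f,a \right)} = a \left(5 + a\right) a = a^{2} \left(5 + a\right)$)
$J = \frac{54}{7}$ ($J = \frac{7 + 47}{7} = \frac{1}{7} \cdot 54 = \frac{54}{7} \approx 7.7143$)
$q{\left(g,M \right)} = 0$
$m = \frac{4775}{7}$ ($m = 94 \cdot \frac{54}{7} - 43 = \frac{5076}{7} - 43 = \frac{4775}{7} \approx 682.14$)
$q{\left(x{\left(t{\left(1 \right)},-9 \right)},-221 \right)} + m = 0 + \frac{4775}{7} = \frac{4775}{7}$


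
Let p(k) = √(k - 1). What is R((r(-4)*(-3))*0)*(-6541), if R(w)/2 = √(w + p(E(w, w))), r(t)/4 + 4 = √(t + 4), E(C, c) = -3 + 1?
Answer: -13082*3^(¼)*√I ≈ -12174.0 - 12174.0*I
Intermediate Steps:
E(C, c) = -2
r(t) = -16 + 4*√(4 + t) (r(t) = -16 + 4*√(t + 4) = -16 + 4*√(4 + t))
p(k) = √(-1 + k)
R(w) = 2*√(w + I*√3) (R(w) = 2*√(w + √(-1 - 2)) = 2*√(w + √(-3)) = 2*√(w + I*√3))
R((r(-4)*(-3))*0)*(-6541) = (2*√(((-16 + 4*√(4 - 4))*(-3))*0 + I*√3))*(-6541) = (2*√(((-16 + 4*√0)*(-3))*0 + I*√3))*(-6541) = (2*√(((-16 + 4*0)*(-3))*0 + I*√3))*(-6541) = (2*√(((-16 + 0)*(-3))*0 + I*√3))*(-6541) = (2*√(-16*(-3)*0 + I*√3))*(-6541) = (2*√(48*0 + I*√3))*(-6541) = (2*√(0 + I*√3))*(-6541) = (2*√(I*√3))*(-6541) = (2*(3^(¼)*√I))*(-6541) = (2*3^(¼)*√I)*(-6541) = -13082*3^(¼)*√I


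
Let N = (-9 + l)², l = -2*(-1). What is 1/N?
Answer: 1/49 ≈ 0.020408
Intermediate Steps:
l = 2
N = 49 (N = (-9 + 2)² = (-7)² = 49)
1/N = 1/49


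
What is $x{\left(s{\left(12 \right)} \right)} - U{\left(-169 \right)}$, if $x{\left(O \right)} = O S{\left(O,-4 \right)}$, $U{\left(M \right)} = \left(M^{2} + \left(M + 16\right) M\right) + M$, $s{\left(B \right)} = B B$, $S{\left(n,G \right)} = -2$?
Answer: $-54537$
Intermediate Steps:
$s{\left(B \right)} = B^{2}$
$U{\left(M \right)} = M + M^{2} + M \left(16 + M\right)$ ($U{\left(M \right)} = \left(M^{2} + \left(16 + M\right) M\right) + M = \left(M^{2} + M \left(16 + M\right)\right) + M = M + M^{2} + M \left(16 + M\right)$)
$x{\left(O \right)} = - 2 O$ ($x{\left(O \right)} = O \left(-2\right) = - 2 O$)
$x{\left(s{\left(12 \right)} \right)} - U{\left(-169 \right)} = - 2 \cdot 12^{2} - - 169 \left(17 + 2 \left(-169\right)\right) = \left(-2\right) 144 - - 169 \left(17 - 338\right) = -288 - \left(-169\right) \left(-321\right) = -288 - 54249 = -54537$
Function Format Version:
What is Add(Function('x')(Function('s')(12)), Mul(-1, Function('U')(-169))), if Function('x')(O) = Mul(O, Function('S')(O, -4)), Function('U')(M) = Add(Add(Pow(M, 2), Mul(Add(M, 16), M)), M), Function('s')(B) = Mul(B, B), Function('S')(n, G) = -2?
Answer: -54537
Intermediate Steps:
Function('s')(B) = Pow(B, 2)
Function('U')(M) = Add(M, Pow(M, 2), Mul(M, Add(16, M))) (Function('U')(M) = Add(Add(Pow(M, 2), Mul(Add(16, M), M)), M) = Add(Add(Pow(M, 2), Mul(M, Add(16, M))), M) = Add(M, Pow(M, 2), Mul(M, Add(16, M))))
Function('x')(O) = Mul(-2, O) (Function('x')(O) = Mul(O, -2) = Mul(-2, O))
Add(Function('x')(Function('s')(12)), Mul(-1, Function('U')(-169))) = Add(Mul(-2, Pow(12, 2)), Mul(-1, Mul(-169, Add(17, Mul(2, -169))))) = Add(Mul(-2, 144), Mul(-1, Mul(-169, Add(17, -338)))) = Add(-288, Mul(-1, Mul(-169, -321))) = Add(-288, Mul(-1, 54249)) = Add(-288, -54249) = -54537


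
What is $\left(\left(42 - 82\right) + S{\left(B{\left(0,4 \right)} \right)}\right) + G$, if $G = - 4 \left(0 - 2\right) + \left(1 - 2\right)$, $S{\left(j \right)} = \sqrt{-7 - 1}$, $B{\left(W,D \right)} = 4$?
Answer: $-33 + 2 i \sqrt{2} \approx -33.0 + 2.8284 i$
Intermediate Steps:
$S{\left(j \right)} = 2 i \sqrt{2}$ ($S{\left(j \right)} = \sqrt{-8} = 2 i \sqrt{2}$)
$G = 7$ ($G = - 4 \left(0 - 2\right) + \left(1 - 2\right) = \left(-4\right) \left(-2\right) - 1 = 8 - 1 = 7$)
$\left(\left(42 - 82\right) + S{\left(B{\left(0,4 \right)} \right)}\right) + G = \left(\left(42 - 82\right) + 2 i \sqrt{2}\right) + 7 = \left(-40 + 2 i \sqrt{2}\right) + 7 = -33 + 2 i \sqrt{2}$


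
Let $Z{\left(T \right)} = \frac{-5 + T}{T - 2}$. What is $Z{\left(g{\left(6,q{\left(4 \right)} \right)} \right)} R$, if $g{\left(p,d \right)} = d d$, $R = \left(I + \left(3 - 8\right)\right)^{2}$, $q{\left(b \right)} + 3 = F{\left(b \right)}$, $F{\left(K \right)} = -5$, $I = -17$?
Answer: $\frac{14278}{31} \approx 460.58$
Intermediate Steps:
$q{\left(b \right)} = -8$ ($q{\left(b \right)} = -3 - 5 = -8$)
$R = 484$ ($R = \left(-17 + \left(3 - 8\right)\right)^{2} = \left(-17 - 5\right)^{2} = \left(-22\right)^{2} = 484$)
$g{\left(p,d \right)} = d^{2}$
$Z{\left(T \right)} = \frac{-5 + T}{-2 + T}$
$Z{\left(g{\left(6,q{\left(4 \right)} \right)} \right)} R = \frac{-5 + \left(-8\right)^{2}}{-2 + \left(-8\right)^{2}} \cdot 484 = \frac{-5 + 64}{-2 + 64} \cdot 484 = \frac{1}{62} \cdot 59 \cdot 484 = \frac{59}{62} \cdot 484 = \frac{14278}{31}$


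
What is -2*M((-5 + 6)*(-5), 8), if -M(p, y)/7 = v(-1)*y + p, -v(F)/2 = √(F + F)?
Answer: -70 - 224*I*√2 ≈ -70.0 - 316.78*I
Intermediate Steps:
v(F) = -2*√2*√F (v(F) = -2*√(F + F) = -2*√2*√F)
M(p, y) = -7*p + 14*I*y*√2 (M(p, y) = -7*((-2*√2*√(-1))*y + p) = -7*((-2*√2*I)*y + p) = -7*((-2*I*√2)*y + p) = -7*(-2*I*y*√2 + p) = -7*(p - 2*I*y*√2) = -7*p + 14*I*y*√2)
-2*M((-5 + 6)*(-5), 8) = -2*(-7*(-5 + 6)*(-5) + 14*I*8*√2) = -2*(-7*(-5) + 112*I*√2) = -2*(35 + 112*I*√2) = -70 - 224*I*√2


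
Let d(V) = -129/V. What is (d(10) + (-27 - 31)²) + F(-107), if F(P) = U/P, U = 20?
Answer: 3585477/1070 ≈ 3350.9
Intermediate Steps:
F(P) = 20/P
(d(10) + (-27 - 31)²) + F(-107) = (-129/10 + (-27 - 31)²) + 20/(-107) = (-129*⅒ + (-58)²) + 20*(-1/107) = (-129/10 + 3364) - 20/107 = 33511/10 - 20/107 = 3585477/1070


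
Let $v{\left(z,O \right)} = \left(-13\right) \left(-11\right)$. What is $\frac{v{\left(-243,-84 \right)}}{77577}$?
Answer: $\frac{143}{77577} \approx 0.0018433$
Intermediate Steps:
$v{\left(z,O \right)} = 143$
$\frac{v{\left(-243,-84 \right)}}{77577} = \frac{143}{77577}$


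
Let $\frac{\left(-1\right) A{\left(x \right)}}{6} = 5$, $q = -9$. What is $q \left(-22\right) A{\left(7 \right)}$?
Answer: $-5940$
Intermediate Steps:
$A{\left(x \right)} = -30$ ($A{\left(x \right)} = \left(-6\right) 5 = -30$)
$q \left(-22\right) A{\left(7 \right)} = \left(-9\right) \left(-22\right) \left(-30\right) = 198 \left(-30\right) = -5940$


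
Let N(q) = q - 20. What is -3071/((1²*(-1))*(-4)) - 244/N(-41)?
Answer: -3055/4 ≈ -763.75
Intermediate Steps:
N(q) = -20 + q
-3071/((1²*(-1))*(-4)) - 244/N(-41) = -3071/((1²*(-1))*(-4)) - 244/(-20 - 41) = -3071/((1*(-1))*(-4)) - 244/(-61) = -3071/((-1*(-4))) - 244*(-1/61) = -3071/4 + 4 = -3055/4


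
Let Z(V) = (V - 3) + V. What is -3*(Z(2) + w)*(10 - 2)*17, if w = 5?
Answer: -2448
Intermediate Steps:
Z(V) = -3 + 2*V (Z(V) = (-3 + V) + V = -3 + 2*V)
-3*(Z(2) + w)*(10 - 2)*17 = -3*((-3 + 2*2) + 5)*(10 - 2)*17 = -3*((-3 + 4) + 5)*8*17 = -3*(1 + 5)*8*17 = -18*8*17 = -3*48*17 = -144*17 = -2448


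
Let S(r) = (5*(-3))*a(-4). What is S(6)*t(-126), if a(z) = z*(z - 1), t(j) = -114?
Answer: 34200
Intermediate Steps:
a(z) = z*(-1 + z)
S(r) = -300 (S(r) = (5*(-3))*(-4*(-1 - 4)) = -(-60)*(-5) = -15*20 = -300)
S(6)*t(-126) = -300*(-114) = 34200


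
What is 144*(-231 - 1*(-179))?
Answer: -7488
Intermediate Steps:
144*(-231 - 1*(-179)) = 144*(-231 + 179) = 144*(-52) = -7488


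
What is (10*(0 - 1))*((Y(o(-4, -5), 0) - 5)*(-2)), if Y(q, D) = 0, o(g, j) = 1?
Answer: -100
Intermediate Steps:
(10*(0 - 1))*((Y(o(-4, -5), 0) - 5)*(-2)) = (10*(0 - 1))*((0 - 5)*(-2)) = (10*(-1))*(-5*(-2)) = -10*10 = -100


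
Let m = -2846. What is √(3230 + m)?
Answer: 8*√6 ≈ 19.596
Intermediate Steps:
√(3230 + m) = √(3230 - 2846) = √384 = 8*√6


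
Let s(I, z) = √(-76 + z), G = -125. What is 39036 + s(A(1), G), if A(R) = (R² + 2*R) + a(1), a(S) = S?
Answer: 39036 + I*√201 ≈ 39036.0 + 14.177*I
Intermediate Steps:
A(R) = 1 + R² + 2*R (A(R) = (R² + 2*R) + 1 = 1 + R² + 2*R)
39036 + s(A(1), G) = 39036 + √(-76 - 125) = 39036 + √(-201) = 39036 + I*√201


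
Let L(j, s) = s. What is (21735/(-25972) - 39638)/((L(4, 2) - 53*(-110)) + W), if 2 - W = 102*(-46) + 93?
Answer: -1029499871/270965876 ≈ -3.7994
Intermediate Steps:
W = 4601 (W = 2 - (102*(-46) + 93) = 2 - (-4692 + 93) = 2 - 1*(-4599) = 2 + 4599 = 4601)
(21735/(-25972) - 39638)/((L(4, 2) - 53*(-110)) + W) = (21735/(-25972) - 39638)/((2 - 53*(-110)) + 4601) = (21735*(-1/25972) - 39638)/((2 + 5830) + 4601) = (-21735/25972 - 39638)/(5832 + 4601) = -1029499871/25972/10433 = -1029499871/25972*1/10433 = -1029499871/270965876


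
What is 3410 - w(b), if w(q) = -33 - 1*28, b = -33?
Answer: 3471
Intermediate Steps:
w(q) = -61 (w(q) = -33 - 28 = -61)
3410 - w(b) = 3410 - 1*(-61) = 3410 + 61 = 3471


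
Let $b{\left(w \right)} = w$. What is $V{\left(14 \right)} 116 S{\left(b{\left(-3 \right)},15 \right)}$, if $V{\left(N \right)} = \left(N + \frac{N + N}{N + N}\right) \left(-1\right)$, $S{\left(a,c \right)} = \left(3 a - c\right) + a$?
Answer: $46980$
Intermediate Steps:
$S{\left(a,c \right)} = - c + 4 a$ ($S{\left(a,c \right)} = \left(- c + 3 a\right) + a = - c + 4 a$)
$V{\left(N \right)} = -1 - N$ ($V{\left(N \right)} = \left(N + \frac{2 N}{2 N}\right) \left(-1\right) = \left(N + 2 N \frac{1}{2 N}\right) \left(-1\right) = \left(N + 1\right) \left(-1\right) = \left(1 + N\right) \left(-1\right) = -1 - N$)
$V{\left(14 \right)} 116 S{\left(b{\left(-3 \right)},15 \right)} = \left(-1 - 14\right) 116 \left(\left(-1\right) 15 + 4 \left(-3\right)\right) = \left(-1 - 14\right) 116 \left(-15 - 12\right) = \left(-15\right) 116 \left(-27\right) = \left(-1740\right) \left(-27\right) = 46980$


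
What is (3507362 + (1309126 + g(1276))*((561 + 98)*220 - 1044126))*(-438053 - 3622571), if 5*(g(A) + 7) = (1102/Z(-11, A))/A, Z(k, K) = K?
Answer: 83859872612180160016332/17545 ≈ 4.7797e+18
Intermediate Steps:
g(A) = -7 + 1102/(5*A²) (g(A) = -7 + ((1102/A)/A)/5 = -7 + (1102/A²)/5 = -7 + 1102/(5*A²))
(3507362 + (1309126 + g(1276))*((561 + 98)*220 - 1044126))*(-438053 - 3622571) = (3507362 + (1309126 + (-7 + (1102/5)/1276²))*((561 + 98)*220 - 1044126))*(-438053 - 3622571) = (3507362 + (1309126 + (-7 + (1102/5)*(1/1628176)))*(659*220 - 1044126))*(-4060624) = (3507362 + (1309126 + (-7 + 19/140360))*(144980 - 1044126))*(-4060624) = (3507362 + (1309126 - 982501/140360)*(-899146))*(-4060624) = (3507362 + (183747942859/140360)*(-899146))*(-4060624) = (3507362 - 82608113914949207/70180)*(-4060624) = -82607867768284047/70180*(-4060624) = 83859872612180160016332/17545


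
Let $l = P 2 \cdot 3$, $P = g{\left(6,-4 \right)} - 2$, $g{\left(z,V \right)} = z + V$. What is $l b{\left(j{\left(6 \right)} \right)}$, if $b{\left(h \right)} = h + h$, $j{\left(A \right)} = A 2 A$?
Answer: $0$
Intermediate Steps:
$g{\left(z,V \right)} = V + z$
$P = 0$ ($P = \left(-4 + 6\right) - 2 = 2 - 2 = 0$)
$j{\left(A \right)} = 2 A^{2}$ ($j{\left(A \right)} = 2 A A = 2 A^{2}$)
$b{\left(h \right)} = 2 h$
$l = 0$ ($l = 0 \cdot 2 \cdot 3 = 0 \cdot 3 = 0$)
$l b{\left(j{\left(6 \right)} \right)} = 0 \cdot 2 \cdot 2 \cdot 6^{2} = 0 \cdot 2 \cdot 2 \cdot 36 = 0 \cdot 2 \cdot 72 = 0 \cdot 144 = 0$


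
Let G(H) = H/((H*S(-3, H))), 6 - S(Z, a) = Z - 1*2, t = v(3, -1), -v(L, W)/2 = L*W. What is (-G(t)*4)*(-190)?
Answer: 760/11 ≈ 69.091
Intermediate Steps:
v(L, W) = -2*L*W
t = 6 (t = -2*3*(-1) = 6)
S(Z, a) = 8 - Z (S(Z, a) = 6 - (Z - 1*2) = 6 - (Z - 2) = 6 - (-2 + Z) = 6 + (2 - Z) = 8 - Z)
G(H) = 1/11 (G(H) = H/((H*(8 - 1*(-3)))) = H/((H*(8 + 3))) = H/((H*11)) = H/((11*H)) = H*(1/(11*H)) = 1/11)
(-G(t)*4)*(-190) = (-1*1/11*4)*(-190) = -1/11*4*(-190) = -4/11*(-190) = 760/11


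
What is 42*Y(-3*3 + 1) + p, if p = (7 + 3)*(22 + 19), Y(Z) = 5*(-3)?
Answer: -220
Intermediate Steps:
Y(Z) = -15
p = 410 (p = 10*41 = 410)
42*Y(-3*3 + 1) + p = 42*(-15) + 410 = -630 + 410 = -220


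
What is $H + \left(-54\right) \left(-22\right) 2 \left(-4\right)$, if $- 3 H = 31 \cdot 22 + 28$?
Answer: $- \frac{29222}{3} \approx -9740.7$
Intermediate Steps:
$H = - \frac{710}{3}$ ($H = - \frac{31 \cdot 22 + 28}{3} = - \frac{682 + 28}{3} = \left(- \frac{1}{3}\right) 710 = - \frac{710}{3} \approx -236.67$)
$H + \left(-54\right) \left(-22\right) 2 \left(-4\right) = - \frac{710}{3} + \left(-54\right) \left(-22\right) 2 \left(-4\right) = - \frac{710}{3} + 1188 \left(-8\right) = - \frac{710}{3} - 9504 = - \frac{29222}{3}$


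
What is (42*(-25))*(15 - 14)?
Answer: -1050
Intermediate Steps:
(42*(-25))*(15 - 14) = -1050*1 = -1050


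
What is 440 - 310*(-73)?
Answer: 23070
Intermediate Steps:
440 - 310*(-73) = 440 + 22630 = 23070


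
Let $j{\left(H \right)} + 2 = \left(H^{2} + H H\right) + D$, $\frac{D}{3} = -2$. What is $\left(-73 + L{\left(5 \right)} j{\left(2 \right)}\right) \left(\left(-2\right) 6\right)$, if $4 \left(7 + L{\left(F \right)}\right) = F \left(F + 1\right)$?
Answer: $876$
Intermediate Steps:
$D = -6$ ($D = 3 \left(-2\right) = -6$)
$j{\left(H \right)} = -8 + 2 H^{2}$ ($j{\left(H \right)} = -2 - \left(6 - H^{2} - H H\right) = -2 + \left(\left(H^{2} + H^{2}\right) - 6\right) = -2 + \left(2 H^{2} - 6\right) = -2 + \left(-6 + 2 H^{2}\right) = -8 + 2 H^{2}$)
$L{\left(F \right)} = -7 + \frac{F \left(1 + F\right)}{4}$ ($L{\left(F \right)} = -7 + \frac{F \left(F + 1\right)}{4} = -7 + \frac{F \left(1 + F\right)}{4}$)
$\left(-73 + L{\left(5 \right)} j{\left(2 \right)}\right) \left(\left(-2\right) 6\right) = \left(-73 + \left(-7 + \frac{1}{4} \cdot 5 + \frac{5^{2}}{4}\right) \left(-8 + 2 \cdot 2^{2}\right)\right) \left(\left(-2\right) 6\right) = \left(-73 + \left(-7 + \frac{5}{4} + \frac{1}{4} \cdot 25\right) \left(-8 + 2 \cdot 4\right)\right) \left(-12\right) = \left(-73 + \left(-7 + \frac{5}{4} + \frac{25}{4}\right) \left(-8 + 8\right)\right) \left(-12\right) = \left(-73 + \frac{1}{2} \cdot 0\right) \left(-12\right) = \left(-73 + 0\right) \left(-12\right) = \left(-73\right) \left(-12\right) = 876$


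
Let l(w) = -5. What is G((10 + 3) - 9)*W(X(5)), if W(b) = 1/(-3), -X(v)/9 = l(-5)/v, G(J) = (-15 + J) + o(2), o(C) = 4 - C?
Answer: 3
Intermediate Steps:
G(J) = -13 + J (G(J) = (-15 + J) + (4 - 1*2) = (-15 + J) + (4 - 2) = (-15 + J) + 2 = -13 + J)
X(v) = 45/v (X(v) = -(-45)/v = 45/v)
W(b) = -⅓
G((10 + 3) - 9)*W(X(5)) = (-13 + ((10 + 3) - 9))*(-⅓) = (-13 + (13 - 9))*(-⅓) = (-13 + 4)*(-⅓) = -9*(-⅓) = 3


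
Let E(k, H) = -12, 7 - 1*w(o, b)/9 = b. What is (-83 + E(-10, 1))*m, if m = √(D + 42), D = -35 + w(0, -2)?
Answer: -190*√22 ≈ -891.18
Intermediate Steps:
w(o, b) = 63 - 9*b
D = 46 (D = -35 + (63 - 9*(-2)) = -35 + (63 + 18) = -35 + 81 = 46)
m = 2*√22 (m = √(46 + 42) = √88 = 2*√22 ≈ 9.3808)
(-83 + E(-10, 1))*m = (-83 - 12)*(2*√22) = -190*√22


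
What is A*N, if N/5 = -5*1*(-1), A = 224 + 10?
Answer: 5850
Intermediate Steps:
A = 234
N = 25 (N = 5*(-5*1*(-1)) = 5*(-5*(-1)) = 5*5 = 25)
A*N = 234*25 = 5850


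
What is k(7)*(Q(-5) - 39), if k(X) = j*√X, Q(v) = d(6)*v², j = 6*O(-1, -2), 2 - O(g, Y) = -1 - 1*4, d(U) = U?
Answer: 4662*√7 ≈ 12335.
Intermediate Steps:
O(g, Y) = 7 (O(g, Y) = 2 - (-1 - 1*4) = 2 - (-1 - 4) = 2 - 1*(-5) = 2 + 5 = 7)
j = 42 (j = 6*7 = 42)
Q(v) = 6*v²
k(X) = 42*√X
k(7)*(Q(-5) - 39) = (42*√7)*(6*(-5)² - 39) = (42*√7)*(6*25 - 39) = (42*√7)*(150 - 39) = (42*√7)*111 = 4662*√7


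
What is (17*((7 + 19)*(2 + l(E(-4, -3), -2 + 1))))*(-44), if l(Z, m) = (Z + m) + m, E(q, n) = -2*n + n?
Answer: -58344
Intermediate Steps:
E(q, n) = -n
l(Z, m) = Z + 2*m
(17*((7 + 19)*(2 + l(E(-4, -3), -2 + 1))))*(-44) = (17*((7 + 19)*(2 + (-1*(-3) + 2*(-2 + 1)))))*(-44) = (17*(26*(2 + (3 + 2*(-1)))))*(-44) = (17*(26*(2 + (3 - 2))))*(-44) = (17*(26*(2 + 1)))*(-44) = (17*(26*3))*(-44) = (17*78)*(-44) = 1326*(-44) = -58344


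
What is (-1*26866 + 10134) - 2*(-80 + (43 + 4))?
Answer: -16666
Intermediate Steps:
(-1*26866 + 10134) - 2*(-80 + (43 + 4)) = (-26866 + 10134) - 2*(-80 + 47) = -16732 - 2*(-33) = -16732 + 66 = -16666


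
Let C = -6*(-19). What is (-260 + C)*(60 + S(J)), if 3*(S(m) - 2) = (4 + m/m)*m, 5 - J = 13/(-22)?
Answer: -114537/11 ≈ -10412.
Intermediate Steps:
J = 123/22 (J = 5 - 13/(-22) = 5 - 13*(-1)/22 = 5 - 1*(-13/22) = 5 + 13/22 = 123/22 ≈ 5.5909)
C = 114
S(m) = 2 + 5*m/3 (S(m) = 2 + ((4 + m/m)*m)/3 = 2 + ((4 + 1)*m)/3 = 2 + (5*m)/3 = 2 + 5*m/3)
(-260 + C)*(60 + S(J)) = (-260 + 114)*(60 + (2 + (5/3)*(123/22))) = -146*(60 + (2 + 205/22)) = -146*(60 + 249/22) = -146*1569/22 = -114537/11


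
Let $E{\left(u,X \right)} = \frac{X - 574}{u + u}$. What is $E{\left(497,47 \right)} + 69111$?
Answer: $\frac{68695807}{994} \approx 69111.0$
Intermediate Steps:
$E{\left(u,X \right)} = \frac{-574 + X}{2 u}$
$E{\left(497,47 \right)} + 69111 = \frac{-574 + 47}{2 \cdot 497} + 69111 = \frac{1}{2} \cdot \frac{1}{497} \left(-527\right) + 69111 = - \frac{527}{994} + 69111 = \frac{68695807}{994}$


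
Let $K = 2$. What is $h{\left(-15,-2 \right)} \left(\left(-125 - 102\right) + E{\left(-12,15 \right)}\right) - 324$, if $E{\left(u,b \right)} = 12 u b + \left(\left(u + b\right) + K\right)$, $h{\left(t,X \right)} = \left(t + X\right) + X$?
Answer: $44934$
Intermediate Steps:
$h{\left(t,X \right)} = t + 2 X$ ($h{\left(t,X \right)} = \left(X + t\right) + X = t + 2 X$)
$E{\left(u,b \right)} = 2 + b + u + 12 b u$ ($E{\left(u,b \right)} = 12 u b + \left(\left(u + b\right) + 2\right) = 12 b u + \left(\left(b + u\right) + 2\right) = 12 b u + \left(2 + b + u\right) = 2 + b + u + 12 b u$)
$h{\left(-15,-2 \right)} \left(\left(-125 - 102\right) + E{\left(-12,15 \right)}\right) - 324 = \left(-15 + 2 \left(-2\right)\right) \left(\left(-125 - 102\right) + \left(2 + 15 - 12 + 12 \cdot 15 \left(-12\right)\right)\right) - 324 = \left(-15 - 4\right) \left(\left(-125 - 102\right) + \left(2 + 15 - 12 - 2160\right)\right) - 324 = - 19 \left(-227 - 2155\right) - 324 = \left(-19\right) \left(-2382\right) - 324 = 45258 - 324 = 44934$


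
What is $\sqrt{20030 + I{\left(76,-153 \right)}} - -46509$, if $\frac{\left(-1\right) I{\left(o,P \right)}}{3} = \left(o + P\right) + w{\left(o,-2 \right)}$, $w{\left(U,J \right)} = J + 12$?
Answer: $46509 + \sqrt{20231} \approx 46651.0$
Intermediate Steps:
$w{\left(U,J \right)} = 12 + J$
$I{\left(o,P \right)} = -30 - 3 P - 3 o$ ($I{\left(o,P \right)} = - 3 \left(\left(o + P\right) + \left(12 - 2\right)\right) = - 3 \left(\left(P + o\right) + 10\right) = - 3 \left(10 + P + o\right) = -30 - 3 P - 3 o$)
$\sqrt{20030 + I{\left(76,-153 \right)}} - -46509 = \sqrt{20030 - -201} - -46509 = \sqrt{20030 - -201} + 46509 = \sqrt{20030 + 201} + 46509 = \sqrt{20231} + 46509 = 46509 + \sqrt{20231}$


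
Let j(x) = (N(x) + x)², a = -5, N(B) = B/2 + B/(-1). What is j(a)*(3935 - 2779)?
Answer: 7225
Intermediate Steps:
N(B) = -B/2 (N(B) = B*(½) + B*(-1) = B/2 - B = -B/2)
j(x) = x²/4 (j(x) = (-x/2 + x)² = (x/2)² = x²/4)
j(a)*(3935 - 2779) = ((¼)*(-5)²)*(3935 - 2779) = ((¼)*25)*1156 = (25/4)*1156 = 7225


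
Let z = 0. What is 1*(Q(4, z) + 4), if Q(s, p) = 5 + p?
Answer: 9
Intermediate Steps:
1*(Q(4, z) + 4) = 1*((5 + 0) + 4) = 1*(5 + 4) = 1*9 = 9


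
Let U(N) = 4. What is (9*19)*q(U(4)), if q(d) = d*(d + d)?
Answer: 5472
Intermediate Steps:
q(d) = 2*d**2 (q(d) = d*(2*d) = 2*d**2)
(9*19)*q(U(4)) = (9*19)*(2*4**2) = 171*(2*16) = 171*32 = 5472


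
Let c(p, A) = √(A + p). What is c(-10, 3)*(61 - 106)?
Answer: -45*I*√7 ≈ -119.06*I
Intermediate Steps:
c(-10, 3)*(61 - 106) = √(3 - 10)*(61 - 106) = √(-7)*(-45) = (I*√7)*(-45) = -45*I*√7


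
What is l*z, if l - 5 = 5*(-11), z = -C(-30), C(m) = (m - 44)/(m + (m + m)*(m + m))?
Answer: -370/357 ≈ -1.0364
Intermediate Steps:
C(m) = (-44 + m)/(m + 4*m²) (C(m) = (-44 + m)/(m + (2*m)*(2*m)) = (-44 + m)/(m + 4*m²))
z = 37/1785 (z = -(-44 - 30)/((-30)*(1 + 4*(-30))) = -(-1)*(-74)/(30*(1 - 120)) = -(-1)*(-74)/(30*(-119)) = -(-1)*(-1)*(-74)/(30*119) = -1*(-37/1785) = 37/1785 ≈ 0.020728)
l = -50 (l = 5 + 5*(-11) = 5 - 55 = -50)
l*z = -50*37/1785 = -370/357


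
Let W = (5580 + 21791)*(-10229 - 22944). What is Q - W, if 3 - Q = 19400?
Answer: 907958786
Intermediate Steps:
Q = -19397 (Q = 3 - 1*19400 = 3 - 19400 = -19397)
W = -907978183 (W = 27371*(-33173) = -907978183)
Q - W = -19397 - 1*(-907978183) = -19397 + 907978183 = 907958786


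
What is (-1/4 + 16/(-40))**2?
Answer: 169/400 ≈ 0.42250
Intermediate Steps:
(-1/4 + 16/(-40))**2 = (-1*1/4 + 16*(-1/40))**2 = (-1/4 - 2/5)**2 = (-13/20)**2 = 169/400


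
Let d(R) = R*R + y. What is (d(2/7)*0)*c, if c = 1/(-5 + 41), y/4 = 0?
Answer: 0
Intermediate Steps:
y = 0 (y = 4*0 = 0)
d(R) = R**2 (d(R) = R*R + 0 = R**2 + 0 = R**2)
c = 1/36 ≈ 0.027778
(d(2/7)*0)*c = ((2/7)**2*0)*(1/36) = ((4/49)*0)*(1/36) = 0*(1/36) = 0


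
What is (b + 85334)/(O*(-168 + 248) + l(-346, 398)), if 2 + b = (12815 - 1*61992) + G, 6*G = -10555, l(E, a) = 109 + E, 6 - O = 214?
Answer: -206375/101262 ≈ -2.0380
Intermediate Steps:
O = -208 (O = 6 - 1*214 = 6 - 214 = -208)
G = -10555/6 (G = (1/6)*(-10555) = -10555/6 ≈ -1759.2)
b = -305629/6 (b = -2 + ((12815 - 1*61992) - 10555/6) = -2 + ((12815 - 61992) - 10555/6) = -2 + (-49177 - 10555/6) = -2 - 305617/6 = -305629/6 ≈ -50938.)
(b + 85334)/(O*(-168 + 248) + l(-346, 398)) = (-305629/6 + 85334)/(-208*(-168 + 248) + (109 - 346)) = 206375/(6*(-208*80 - 237)) = 206375/(6*(-16640 - 237)) = (206375/6)/(-16877) = (206375/6)*(-1/16877) = -206375/101262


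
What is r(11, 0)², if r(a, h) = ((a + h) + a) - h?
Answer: 484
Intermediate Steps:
r(a, h) = 2*a (r(a, h) = (h + 2*a) - h = 2*a)
r(11, 0)² = (2*11)² = 22² = 484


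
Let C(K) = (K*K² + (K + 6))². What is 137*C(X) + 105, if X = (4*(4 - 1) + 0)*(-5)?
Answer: 6395068335597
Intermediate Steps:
X = -60 (X = (4*3 + 0)*(-5) = (12 + 0)*(-5) = 12*(-5) = -60)
C(K) = (6 + K + K³)² (C(K) = (K³ + (6 + K))² = (6 + K + K³)²)
137*C(X) + 105 = 137*(6 - 60 + (-60)³)² + 105 = 137*(6 - 60 - 216000)² + 105 = 137*(-216054)² + 105 = 137*46679330916 + 105 = 6395068335492 + 105 = 6395068335597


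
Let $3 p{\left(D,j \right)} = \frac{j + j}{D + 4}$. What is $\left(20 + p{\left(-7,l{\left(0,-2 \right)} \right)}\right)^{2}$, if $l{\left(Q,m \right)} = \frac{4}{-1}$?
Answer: $\frac{35344}{81} \approx 436.35$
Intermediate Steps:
$l{\left(Q,m \right)} = -4$ ($l{\left(Q,m \right)} = 4 \left(-1\right) = -4$)
$p{\left(D,j \right)} = \frac{2 j}{3 \left(4 + D\right)}$ ($p{\left(D,j \right)} = \frac{\left(j + j\right) \frac{1}{D + 4}}{3} = \frac{2 j \frac{1}{4 + D}}{3} = \frac{2 j}{3 \left(4 + D\right)}$)
$\left(20 + p{\left(-7,l{\left(0,-2 \right)} \right)}\right)^{2} = \left(20 + \frac{2}{3} \left(-4\right) \frac{1}{4 - 7}\right)^{2} = \left(20 + \frac{2}{3} \left(-4\right) \frac{1}{-3}\right)^{2} = \left(20 + \frac{2}{3} \left(-4\right) \left(- \frac{1}{3}\right)\right)^{2} = \left(20 + \frac{8}{9}\right)^{2} = \left(\frac{188}{9}\right)^{2} = \frac{35344}{81}$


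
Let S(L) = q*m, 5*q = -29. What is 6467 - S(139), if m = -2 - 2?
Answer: 32219/5 ≈ 6443.8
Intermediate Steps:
q = -29/5 (q = (1/5)*(-29) = -29/5 ≈ -5.8000)
m = -4
S(L) = 116/5 (S(L) = -29/5*(-4) = 116/5)
6467 - S(139) = 6467 - 1*116/5 = 6467 - 116/5 = 32219/5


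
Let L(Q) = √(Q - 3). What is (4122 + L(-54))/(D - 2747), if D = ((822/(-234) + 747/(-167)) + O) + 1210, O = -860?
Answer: -26846586/15663673 - 6513*I*√57/15663673 ≈ -1.7139 - 0.0031392*I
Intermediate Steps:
L(Q) = √(-3 + Q)
D = 2227538/6513 (D = ((822/(-234) + 747/(-167)) - 860) + 1210 = ((822*(-1/234) + 747*(-1/167)) - 860) + 1210 = ((-137/39 - 747/167) - 860) + 1210 = (-52012/6513 - 860) + 1210 = -5653192/6513 + 1210 = 2227538/6513 ≈ 342.01)
(4122 + L(-54))/(D - 2747) = (4122 + √(-3 - 54))/(2227538/6513 - 2747) = (4122 + √(-57))/(-15663673/6513) = (4122 + I*√57)*(-6513/15663673) = -26846586/15663673 - 6513*I*√57/15663673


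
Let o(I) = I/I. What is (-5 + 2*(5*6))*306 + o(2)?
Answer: 16831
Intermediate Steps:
o(I) = 1
(-5 + 2*(5*6))*306 + o(2) = (-5 + 2*(5*6))*306 + 1 = (-5 + 2*30)*306 + 1 = (-5 + 60)*306 + 1 = 55*306 + 1 = 16830 + 1 = 16831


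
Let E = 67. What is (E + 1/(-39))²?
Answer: 6822544/1521 ≈ 4485.6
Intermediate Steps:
(E + 1/(-39))² = (67 + 1/(-39))² = (67 - 1/39)² = (2612/39)² = 6822544/1521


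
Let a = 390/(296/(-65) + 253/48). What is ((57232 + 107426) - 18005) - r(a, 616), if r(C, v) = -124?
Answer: 146777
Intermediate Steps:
a = 1216800/2237 (a = 390/(296*(-1/65) + 253*(1/48)) = 390/(-296/65 + 253/48) = 390/(2237/3120) = 390*(3120/2237) = 1216800/2237 ≈ 543.94)
((57232 + 107426) - 18005) - r(a, 616) = ((57232 + 107426) - 18005) - 1*(-124) = (164658 - 18005) + 124 = 146653 + 124 = 146777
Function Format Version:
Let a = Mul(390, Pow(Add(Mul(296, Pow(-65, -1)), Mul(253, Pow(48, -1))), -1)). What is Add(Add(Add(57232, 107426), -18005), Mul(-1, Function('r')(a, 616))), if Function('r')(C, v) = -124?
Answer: 146777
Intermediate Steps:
a = Rational(1216800, 2237) (a = Mul(390, Pow(Add(Mul(296, Rational(-1, 65)), Mul(253, Rational(1, 48))), -1)) = Mul(390, Pow(Add(Rational(-296, 65), Rational(253, 48)), -1)) = Mul(390, Pow(Rational(2237, 3120), -1)) = Mul(390, Rational(3120, 2237)) = Rational(1216800, 2237) ≈ 543.94)
Add(Add(Add(57232, 107426), -18005), Mul(-1, Function('r')(a, 616))) = Add(Add(Add(57232, 107426), -18005), Mul(-1, -124)) = Add(Add(164658, -18005), 124) = Add(146653, 124) = 146777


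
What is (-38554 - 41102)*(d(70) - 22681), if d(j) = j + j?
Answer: 1795525896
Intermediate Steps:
d(j) = 2*j
(-38554 - 41102)*(d(70) - 22681) = (-38554 - 41102)*(2*70 - 22681) = -79656*(140 - 22681) = -79656*(-22541) = 1795525896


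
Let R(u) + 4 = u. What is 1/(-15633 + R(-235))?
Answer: -1/15872 ≈ -6.3004e-5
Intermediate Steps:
R(u) = -4 + u
1/(-15633 + R(-235)) = 1/(-15633 + (-4 - 235)) = 1/(-15633 - 239) = 1/(-15872) = -1/15872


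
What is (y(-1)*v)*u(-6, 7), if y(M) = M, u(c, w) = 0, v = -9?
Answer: 0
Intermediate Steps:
(y(-1)*v)*u(-6, 7) = -1*(-9)*0 = 9*0 = 0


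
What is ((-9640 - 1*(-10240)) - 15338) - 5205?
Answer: -19943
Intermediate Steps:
((-9640 - 1*(-10240)) - 15338) - 5205 = ((-9640 + 10240) - 15338) - 5205 = (600 - 15338) - 5205 = -14738 - 5205 = -19943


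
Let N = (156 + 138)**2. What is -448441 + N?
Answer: -362005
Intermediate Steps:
N = 86436 (N = 294**2 = 86436)
-448441 + N = -448441 + 86436 = -362005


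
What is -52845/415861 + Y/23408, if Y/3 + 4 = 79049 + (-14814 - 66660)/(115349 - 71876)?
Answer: 1411073650206111/141062266907408 ≈ 10.003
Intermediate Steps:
Y = 3436241811/14491 (Y = -12 + 3*(79049 + (-14814 - 66660)/(115349 - 71876)) = -12 + 3*(79049 - 81474/43473) = -12 + 3*(79049 - 81474*1/43473) = -12 + 3*(79049 - 27158/14491) = -12 + 3*(1145471901/14491) = -12 + 3436415703/14491 = 3436241811/14491 ≈ 2.3713e+5)
-52845/415861 + Y/23408 = -52845/415861 + (3436241811/14491)/23408 = -52845*1/415861 + (3436241811/14491)*(1/23408) = -52845/415861 + 3436241811/339205328 = 1411073650206111/141062266907408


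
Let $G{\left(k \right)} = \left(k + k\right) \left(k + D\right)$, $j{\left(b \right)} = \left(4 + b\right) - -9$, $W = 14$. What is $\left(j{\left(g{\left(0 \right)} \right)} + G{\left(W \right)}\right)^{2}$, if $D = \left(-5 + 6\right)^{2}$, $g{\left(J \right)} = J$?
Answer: $187489$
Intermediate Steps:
$D = 1$ ($D = 1^{2} = 1$)
$j{\left(b \right)} = 13 + b$ ($j{\left(b \right)} = \left(4 + b\right) + 9 = 13 + b$)
$G{\left(k \right)} = 2 k \left(1 + k\right)$ ($G{\left(k \right)} = \left(k + k\right) \left(k + 1\right) = 2 k \left(1 + k\right)$)
$\left(j{\left(g{\left(0 \right)} \right)} + G{\left(W \right)}\right)^{2} = \left(\left(13 + 0\right) + 2 \cdot 14 \left(1 + 14\right)\right)^{2} = \left(13 + 2 \cdot 14 \cdot 15\right)^{2} = \left(13 + 420\right)^{2} = 433^{2} = 187489$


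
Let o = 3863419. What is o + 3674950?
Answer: 7538369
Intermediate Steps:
o + 3674950 = 3863419 + 3674950 = 7538369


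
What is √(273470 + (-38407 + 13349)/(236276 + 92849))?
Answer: 6*√32914616892505/65825 ≈ 522.94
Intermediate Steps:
√(273470 + (-38407 + 13349)/(236276 + 92849)) = √(273470 - 25058/329125) = √(90005788692/329125) = 6*√32914616892505/65825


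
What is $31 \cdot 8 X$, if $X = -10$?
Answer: $-2480$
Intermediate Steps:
$31 \cdot 8 X = 31 \cdot 8 \left(-10\right) = 248 \left(-10\right) = -2480$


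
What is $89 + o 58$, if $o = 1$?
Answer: $147$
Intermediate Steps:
$89 + o 58 = 89 + 1 \cdot 58 = 89 + 58 = 147$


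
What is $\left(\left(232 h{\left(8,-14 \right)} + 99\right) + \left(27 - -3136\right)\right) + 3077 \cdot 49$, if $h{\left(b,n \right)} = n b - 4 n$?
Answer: $141043$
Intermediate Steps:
$h{\left(b,n \right)} = - 4 n + b n$ ($h{\left(b,n \right)} = b n - 4 n = - 4 n + b n$)
$\left(\left(232 h{\left(8,-14 \right)} + 99\right) + \left(27 - -3136\right)\right) + 3077 \cdot 49 = \left(\left(232 \left(- 14 \left(-4 + 8\right)\right) + 99\right) + \left(27 - -3136\right)\right) + 3077 \cdot 49 = \left(\left(232 \left(\left(-14\right) 4\right) + 99\right) + \left(27 + 3136\right)\right) + 150773 = \left(\left(232 \left(-56\right) + 99\right) + 3163\right) + 150773 = \left(\left(-12992 + 99\right) + 3163\right) + 150773 = \left(-12893 + 3163\right) + 150773 = -9730 + 150773 = 141043$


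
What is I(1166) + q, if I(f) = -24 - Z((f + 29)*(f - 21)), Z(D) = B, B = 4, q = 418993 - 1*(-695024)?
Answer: 1113989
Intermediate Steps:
q = 1114017 (q = 418993 + 695024 = 1114017)
Z(D) = 4
I(f) = -28 (I(f) = -24 - 1*4 = -24 - 4 = -28)
I(1166) + q = -28 + 1114017 = 1113989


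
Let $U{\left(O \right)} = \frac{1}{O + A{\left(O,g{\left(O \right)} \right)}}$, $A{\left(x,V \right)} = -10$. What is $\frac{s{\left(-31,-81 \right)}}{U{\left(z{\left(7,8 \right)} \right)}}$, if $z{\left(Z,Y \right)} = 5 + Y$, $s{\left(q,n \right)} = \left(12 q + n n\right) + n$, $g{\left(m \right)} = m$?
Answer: $18324$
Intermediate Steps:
$s{\left(q,n \right)} = n + n^{2} + 12 q$ ($s{\left(q,n \right)} = \left(12 q + n^{2}\right) + n = \left(n^{2} + 12 q\right) + n = n + n^{2} + 12 q$)
$U{\left(O \right)} = \frac{1}{-10 + O}$ ($U{\left(O \right)} = \frac{1}{O - 10} = \frac{1}{-10 + O}$)
$\frac{s{\left(-31,-81 \right)}}{U{\left(z{\left(7,8 \right)} \right)}} = \frac{-81 + \left(-81\right)^{2} + 12 \left(-31\right)}{\frac{1}{-10 + \left(5 + 8\right)}} = \frac{-81 + 6561 - 372}{\frac{1}{-10 + 13}} = \frac{6108}{\frac{1}{3}} = 6108 \frac{1}{\frac{1}{3}} = 6108 \cdot 3 = 18324$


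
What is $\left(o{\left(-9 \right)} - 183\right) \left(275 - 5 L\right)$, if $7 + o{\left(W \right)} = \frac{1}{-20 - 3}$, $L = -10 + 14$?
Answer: $- \frac{1114605}{23} \approx -48461.0$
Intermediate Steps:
$L = 4$
$o{\left(W \right)} = - \frac{162}{23}$ ($o{\left(W \right)} = -7 + \frac{1}{-20 - 3} = -7 + \frac{1}{-23} = -7 - \frac{1}{23} = - \frac{162}{23}$)
$\left(o{\left(-9 \right)} - 183\right) \left(275 - 5 L\right) = \left(- \frac{162}{23} - 183\right) \left(275 - 20\right) = - \frac{4371 \left(275 - 20\right)}{23} = \left(- \frac{4371}{23}\right) 255 = - \frac{1114605}{23}$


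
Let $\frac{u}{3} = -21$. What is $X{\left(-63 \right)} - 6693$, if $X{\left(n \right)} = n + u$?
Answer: $-6819$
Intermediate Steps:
$u = -63$ ($u = 3 \left(-21\right) = -63$)
$X{\left(n \right)} = -63 + n$ ($X{\left(n \right)} = n - 63 = -63 + n$)
$X{\left(-63 \right)} - 6693 = \left(-63 - 63\right) - 6693 = -126 - 6693 = -6819$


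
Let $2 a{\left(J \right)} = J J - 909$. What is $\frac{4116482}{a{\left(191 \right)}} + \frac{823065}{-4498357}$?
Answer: $\frac{9251383292992}{40003888801} \approx 231.26$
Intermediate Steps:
$a{\left(J \right)} = - \frac{909}{2} + \frac{J^{2}}{2}$ ($a{\left(J \right)} = \frac{J J - 909}{2} = \frac{J^{2} - 909}{2} = \frac{-909 + J^{2}}{2} = - \frac{909}{2} + \frac{J^{2}}{2}$)
$\frac{4116482}{a{\left(191 \right)}} + \frac{823065}{-4498357} = \frac{4116482}{- \frac{909}{2} + \frac{191^{2}}{2}} + \frac{823065}{-4498357} = \frac{4116482}{- \frac{909}{2} + \frac{1}{2} \cdot 36481} + 823065 \left(- \frac{1}{4498357}\right) = \frac{4116482}{- \frac{909}{2} + \frac{36481}{2}} - \frac{823065}{4498357} = \frac{4116482}{17786} - \frac{823065}{4498357} = 4116482 \cdot \frac{1}{17786} - \frac{823065}{4498357} = \frac{2058241}{8893} - \frac{823065}{4498357} = \frac{9251383292992}{40003888801}$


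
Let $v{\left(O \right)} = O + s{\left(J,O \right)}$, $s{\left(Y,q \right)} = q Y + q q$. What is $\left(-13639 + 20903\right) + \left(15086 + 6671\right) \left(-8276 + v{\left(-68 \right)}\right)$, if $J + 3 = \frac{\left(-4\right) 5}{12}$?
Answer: $- \frac{222073664}{3} \approx -7.4025 \cdot 10^{7}$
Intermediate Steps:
$J = - \frac{14}{3}$ ($J = -3 + \frac{\left(-4\right) 5}{12} = -3 - \frac{5}{3} = - \frac{14}{3} \approx -4.6667$)
$s{\left(Y,q \right)} = q^{2} + Y q$ ($s{\left(Y,q \right)} = Y q + q^{2} = q^{2} + Y q$)
$v{\left(O \right)} = O + O \left(- \frac{14}{3} + O\right)$
$\left(-13639 + 20903\right) + \left(15086 + 6671\right) \left(-8276 + v{\left(-68 \right)}\right) = \left(-13639 + 20903\right) + \left(15086 + 6671\right) \left(-8276 + \frac{1}{3} \left(-68\right) \left(-11 + 3 \left(-68\right)\right)\right) = 7264 + 21757 \left(-8276 + \frac{1}{3} \left(-68\right) \left(-11 - 204\right)\right) = 7264 + 21757 \left(-8276 + \frac{1}{3} \left(-68\right) \left(-215\right)\right) = 7264 + 21757 \left(-8276 + \frac{14620}{3}\right) = 7264 + 21757 \left(- \frac{10208}{3}\right) = 7264 - \frac{222095456}{3} = - \frac{222073664}{3}$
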